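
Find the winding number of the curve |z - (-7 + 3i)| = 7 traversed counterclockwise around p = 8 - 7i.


Step 1: Center c = (-7, 3), radius = 7
Step 2: |p - c|^2 = 15^2 + (-10)^2 = 325
Step 3: r^2 = 49
Step 4: |p-c| > r so winding number = 0

0


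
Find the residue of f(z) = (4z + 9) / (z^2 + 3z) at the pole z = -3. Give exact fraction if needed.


Step 1: Q(z) = z^2 + 3z = (z + 3)(z)
Step 2: Q'(z) = 2z + 3
Step 3: Q'(-3) = -3, P(-3) = -3
Step 4: Res = P(-3)/Q'(-3) = -3/(-3) = 1

1


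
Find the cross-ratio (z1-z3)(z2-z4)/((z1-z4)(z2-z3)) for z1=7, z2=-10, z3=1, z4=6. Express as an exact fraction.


Step 1: (z1-z3)(z2-z4) = 6 * (-16) = -96
Step 2: (z1-z4)(z2-z3) = 1 * (-11) = -11
Step 3: Cross-ratio = 96/11 = 96/11

96/11


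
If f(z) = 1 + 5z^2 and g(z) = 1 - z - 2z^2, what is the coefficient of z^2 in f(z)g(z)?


Step 1: z^2 term in f*g comes from: (1)*(-2z^2) + (0)*(-z) + (5z^2)*(1)
Step 2: = -2 + 0 + 5
Step 3: = 3

3


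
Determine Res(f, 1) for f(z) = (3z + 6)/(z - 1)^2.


Step 1: Pole of order 2 at z = 1
Step 2: Res = lim d/dz [(z - 1)^2 * f(z)] as z -> 1
Step 3: (z - 1)^2 * f(z) = 3z + 6
Step 4: d/dz[3z + 6] = 3

3


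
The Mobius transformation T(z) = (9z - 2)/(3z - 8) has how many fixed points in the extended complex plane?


Step 1: Fixed points satisfy T(z) = z
Step 2: 3z^2 - 17z + 2 = 0
Step 3: Discriminant = (-17)^2 - 4*3*2 = 265
Step 4: Number of fixed points = 2

2


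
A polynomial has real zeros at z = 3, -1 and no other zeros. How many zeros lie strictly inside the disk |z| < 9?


Step 1: Check each root:
  z = 3: |3| = 3 < 9
  z = -1: |-1| = 1 < 9
Step 2: Count = 2

2


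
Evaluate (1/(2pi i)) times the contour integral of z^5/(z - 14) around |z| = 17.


Step 1: f(z) = z^5, a = 14 is inside |z| = 17
Step 2: By Cauchy integral formula: (1/(2pi*i)) * integral = f(a)
Step 3: f(14) = 14^5 = 537824

537824


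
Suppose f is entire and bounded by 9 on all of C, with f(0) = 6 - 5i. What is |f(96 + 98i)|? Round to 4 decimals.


Step 1: By Liouville's theorem, a bounded entire function is constant.
Step 2: f(z) = f(0) = 6 - 5i for all z.
Step 3: |f(w)| = |6 - 5i| = sqrt(36 + 25)
Step 4: = 7.8102

7.8102


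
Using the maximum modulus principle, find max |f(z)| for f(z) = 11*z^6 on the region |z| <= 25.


Step 1: On |z| = 25, |f(z)| = 11 * |z|^6 = 11 * 25^6
Step 2: By maximum modulus principle, maximum is on boundary.
Step 3: Maximum = 11 * 244140625 = 2685546875

2685546875


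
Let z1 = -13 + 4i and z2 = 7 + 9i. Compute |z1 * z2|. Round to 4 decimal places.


Step 1: |z1| = sqrt((-13)^2 + 4^2) = sqrt(185)
Step 2: |z2| = sqrt(7^2 + 9^2) = sqrt(130)
Step 3: |z1*z2| = |z1|*|z2| = sqrt(185) * sqrt(130) = sqrt(185 * 130) = sqrt(24050)
Step 4: = 155.0806

155.0806


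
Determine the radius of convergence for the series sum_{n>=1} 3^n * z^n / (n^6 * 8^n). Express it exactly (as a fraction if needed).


Step 1: General term a_n = 3^n / (n^6 * 8^n)
Step 2: By the root test, |a_n|^(1/n) = 3 / (n^(6/n) * 8) -> 3/8 as n -> infinity (since n^(6/n) -> 1)
Step 3: R = 1/lim|a_n|^(1/n) = 8/3

8/3


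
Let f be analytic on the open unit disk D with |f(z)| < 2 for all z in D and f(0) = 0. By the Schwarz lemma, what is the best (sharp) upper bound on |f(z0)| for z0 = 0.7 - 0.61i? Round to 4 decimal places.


Step 1: g = f/2 maps D -> D with g(0) = 0, so by the Schwarz lemma |g(z)| <= |z|, i.e. |f(z)| <= 2|z|; this is sharp (f(z) = 2z).
Step 2: |z0|^2 = 0.7^2 + (-0.61)^2 = 0.8621
Step 3: |z0| = sqrt(0.8621) = 0.928493
Step 4: Best bound = 2 * |z0| = 2 * 0.928493 = 1.857

1.857


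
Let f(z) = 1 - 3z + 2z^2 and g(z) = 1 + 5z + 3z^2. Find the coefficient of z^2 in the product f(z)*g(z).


Step 1: z^2 term in f*g comes from: (1)*(3z^2) + (-3z)*(5z) + (2z^2)*(1)
Step 2: = 3 - 15 + 2
Step 3: = -10

-10


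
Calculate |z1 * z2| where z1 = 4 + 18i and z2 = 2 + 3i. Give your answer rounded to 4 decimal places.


Step 1: |z1| = sqrt(4^2 + 18^2) = sqrt(340)
Step 2: |z2| = sqrt(2^2 + 3^2) = sqrt(13)
Step 3: |z1*z2| = |z1|*|z2| = sqrt(340) * sqrt(13) = sqrt(340 * 13) = sqrt(4420)
Step 4: = 66.4831

66.4831


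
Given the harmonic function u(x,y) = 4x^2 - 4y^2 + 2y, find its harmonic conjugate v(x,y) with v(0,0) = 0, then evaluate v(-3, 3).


Step 1: v_x = -u_y = 8y - 2
Step 2: v_y = u_x = 8x + 0
Step 3: v = 8xy - 2x + C
Step 4: v(0,0) = 0 => C = 0
Step 5: v(-3, 3) = -66

-66


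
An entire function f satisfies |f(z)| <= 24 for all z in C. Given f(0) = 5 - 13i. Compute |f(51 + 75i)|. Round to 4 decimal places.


Step 1: By Liouville's theorem, a bounded entire function is constant.
Step 2: f(z) = f(0) = 5 - 13i for all z.
Step 3: |f(w)| = |5 - 13i| = sqrt(25 + 169)
Step 4: = 13.9284

13.9284


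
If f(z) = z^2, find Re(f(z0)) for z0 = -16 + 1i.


Step 1: z0 = -16 + 1i
Step 2: z0^2 = (-16)^2 - 1^2 - 32i
Step 3: real part = 256 - 1 = 255

255


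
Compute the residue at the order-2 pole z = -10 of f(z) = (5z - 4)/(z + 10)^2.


Step 1: Pole of order 2 at z = -10
Step 2: Res = lim d/dz [(z + 10)^2 * f(z)] as z -> -10
Step 3: (z + 10)^2 * f(z) = 5z - 4
Step 4: d/dz[5z - 4] = 5

5


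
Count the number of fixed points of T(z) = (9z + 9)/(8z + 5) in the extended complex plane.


Step 1: Fixed points satisfy T(z) = z
Step 2: 8z^2 - 4z - 9 = 0
Step 3: Discriminant = (-4)^2 - 4*8*(-9) = 304
Step 4: Number of fixed points = 2

2


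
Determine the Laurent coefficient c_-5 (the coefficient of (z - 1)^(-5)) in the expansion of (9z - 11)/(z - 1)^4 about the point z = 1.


Step 1: Write the numerator in powers of (z - 1): 9z - 11 = 9(z - 1) + (9*1 - 11) = 9(z - 1) - 2
Step 2: Divide by (z - 1)^4: f(z) = -2(z - 1)^(-4) + 9(z - 1)^(-3)
Step 3: This finite sum is the Laurent series of f about z = 1.
Step 4: Only the powers -4 and -3 appear, so the coefficient of (z - 1)^(-5) = 0

0


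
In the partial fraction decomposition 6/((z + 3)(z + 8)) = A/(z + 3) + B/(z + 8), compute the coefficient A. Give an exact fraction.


Step 1: Multiply both sides by (z + 3) and set z = -3
Step 2: A = 6 / (-3 + 8)
Step 3: A = 6 / 5
Step 4: A = 6/5

6/5


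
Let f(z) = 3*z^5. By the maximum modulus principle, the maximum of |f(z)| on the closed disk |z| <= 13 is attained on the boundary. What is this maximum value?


Step 1: On |z| = 13, |f(z)| = 3 * |z|^5 = 3 * 13^5
Step 2: By maximum modulus principle, maximum is on boundary.
Step 3: Maximum = 3 * 371293 = 1113879

1113879


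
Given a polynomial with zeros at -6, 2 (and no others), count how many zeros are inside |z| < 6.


Step 1: Check each root:
  z = -6: |-6| = 6 >= 6
  z = 2: |2| = 2 < 6
Step 2: Count = 1

1


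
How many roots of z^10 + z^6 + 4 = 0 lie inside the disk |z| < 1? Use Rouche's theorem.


Step 1: On |z| = 1 the three terms have sizes |z^10| = 1^10 = 1, |z^6| = 1^6 = 1, |4| = 4
Step 2: The dominant term is g(z) = 4; let h(z) = z^10 + z^6 so f = g + h
Step 3: On |z| = 1: |g| = 4 and |h| <= 1 + 1 = 2
Step 4: Since 4 > 2, |h| < |g| on |z| = 1, so by Rouche f has the same number of zeros as g inside |z| < 1
Step 5: g(z) = 4 is a nonzero constant with no zeros inside |z| < 1. Answer = 0

0


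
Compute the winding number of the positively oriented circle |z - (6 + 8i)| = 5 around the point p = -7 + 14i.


Step 1: Center c = (6, 8), radius = 5
Step 2: |p - c|^2 = (-13)^2 + 6^2 = 205
Step 3: r^2 = 25
Step 4: |p-c| > r so winding number = 0

0


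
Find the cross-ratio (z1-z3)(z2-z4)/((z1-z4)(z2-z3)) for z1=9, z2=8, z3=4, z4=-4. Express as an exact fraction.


Step 1: (z1-z3)(z2-z4) = 5 * 12 = 60
Step 2: (z1-z4)(z2-z3) = 13 * 4 = 52
Step 3: Cross-ratio = 60/52 = 15/13

15/13


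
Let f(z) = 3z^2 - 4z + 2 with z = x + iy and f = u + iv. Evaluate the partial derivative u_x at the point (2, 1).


Step 1: f(z) = 3(x+iy)^2 - 4(x+iy) + 2
Step 2: u = 3(x^2 - y^2) - 4x + 2
Step 3: u_x = 6x - 4
Step 4: At (2, 1): u_x = 12 - 4 = 8

8


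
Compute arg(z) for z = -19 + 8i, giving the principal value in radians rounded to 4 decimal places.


Step 1: z = -19 + 8i
Step 2: arg(z) = atan2(8, -19)
Step 3: arg(z) = 2.7431

2.7431


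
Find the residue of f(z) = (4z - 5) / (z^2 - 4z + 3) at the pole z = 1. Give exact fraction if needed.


Step 1: Q(z) = z^2 - 4z + 3 = (z - 1)(z - 3)
Step 2: Q'(z) = 2z - 4
Step 3: Q'(1) = -2, P(1) = -1
Step 4: Res = P(1)/Q'(1) = -1/(-2) = 1/2

1/2


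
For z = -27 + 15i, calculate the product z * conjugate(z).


Step 1: conj(z) = -27 - 15i
Step 2: z * conj(z) = (-27)^2 + 15^2
Step 3: = 729 + 225 = 954

954


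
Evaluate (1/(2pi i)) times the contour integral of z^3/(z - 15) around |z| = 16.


Step 1: f(z) = z^3, a = 15 is inside |z| = 16
Step 2: By Cauchy integral formula: (1/(2pi*i)) * integral = f(a)
Step 3: f(15) = 15^3 = 3375

3375


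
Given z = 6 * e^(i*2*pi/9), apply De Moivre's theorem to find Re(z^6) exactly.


Step 1: By De Moivre's theorem, z^6 = 6^6 * e^(i*6*2*pi/9) = 46656 * (cos(4*pi/3) + i*sin(4*pi/3))
Step 2: |z|^6 = 6^6 = 46656
Step 3: The angle 4*pi/3 already lies in [0, 2*pi)
Step 4: cos(4*pi/3) = -1/2
Step 5: Re(z^6) = 46656 * (-1/2) = -23328

-23328


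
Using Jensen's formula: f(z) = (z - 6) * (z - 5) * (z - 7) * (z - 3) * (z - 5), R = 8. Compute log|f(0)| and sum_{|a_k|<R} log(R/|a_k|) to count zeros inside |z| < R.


Jensen's formula: (1/2pi)*integral log|f(Re^it)|dt = log|f(0)| + sum_{|a_k|<R} log(R/|a_k|)
Step 1: f(0) = (-6) * (-5) * (-7) * (-3) * (-5) = -3150
Step 2: log|f(0)| = log|6| + log|5| + log|7| + log|3| + log|5| = 8.0552
Step 3: Zeros inside |z| < 8: 6, 5, 7, 3, 5
Step 4: Jensen sum = log(8/6) + log(8/5) + log(8/7) + log(8/3) + log(8/5) = 2.342
Step 5: n(R) = number of terms in the Jensen sum = count of zeros inside |z| < 8 = 5

5


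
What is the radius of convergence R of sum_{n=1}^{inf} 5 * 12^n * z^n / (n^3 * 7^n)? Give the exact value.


Step 1: General term a_n = 5 * 12^n / (n^3 * 7^n)
Step 2: By the root test, |a_n|^(1/n) = 5^(1/n) * 12 / (n^(3/n) * 7) -> 12/7 as n -> infinity (since 5^(1/n) -> 1 and n^(3/n) -> 1)
Step 3: R = 1/lim|a_n|^(1/n) = 7/12

7/12


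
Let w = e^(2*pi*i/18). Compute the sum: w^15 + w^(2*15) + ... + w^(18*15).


Step 1: The sum sum_{j=1}^{n} w^(k*j) equals n if n | k, else 0.
Step 2: Here n = 18, k = 15
Step 3: Does n divide k? 18 | 15 -> False
Step 4: Sum = 0

0


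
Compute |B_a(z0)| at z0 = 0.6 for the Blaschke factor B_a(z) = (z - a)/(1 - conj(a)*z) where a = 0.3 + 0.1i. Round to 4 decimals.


Step 1: Numerator z0 - a = 0.6 - (0.3 + 0.1i) = 0.3 - 0.1i
Step 2: Denominator 1 - conj(a)*z0 = 1 - (0.3 - 0.1i)*0.6 = 0.82 + 0.06i
Step 3: |z0 - a|^2 = 0.3^2 + (-0.1)^2 = 0.1; |1 - conj(a)*z0|^2 = 0.82^2 + 0.06^2 = 0.676
Step 4: |B_a(0.6)| = sqrt(0.1 / 0.676) = sqrt(0.147929)
Step 5: = 0.3846

0.3846


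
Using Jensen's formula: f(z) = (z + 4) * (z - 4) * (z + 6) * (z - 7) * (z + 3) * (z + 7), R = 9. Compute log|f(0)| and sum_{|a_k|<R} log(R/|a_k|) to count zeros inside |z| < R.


Jensen's formula: (1/2pi)*integral log|f(Re^it)|dt = log|f(0)| + sum_{|a_k|<R} log(R/|a_k|)
Step 1: f(0) = 4 * (-4) * 6 * (-7) * 3 * 7 = 14112
Step 2: log|f(0)| = log|-4| + log|4| + log|-6| + log|7| + log|-3| + log|-7| = 9.5548
Step 3: Zeros inside |z| < 9: -4, 4, -6, 7, -3, -7
Step 4: Jensen sum = log(9/4) + log(9/4) + log(9/6) + log(9/7) + log(9/3) + log(9/7) = 3.6286
Step 5: n(R) = number of terms in the Jensen sum = count of zeros inside |z| < 9 = 6

6


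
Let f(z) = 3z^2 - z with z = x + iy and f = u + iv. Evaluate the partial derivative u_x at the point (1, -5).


Step 1: f(z) = 3(x+iy)^2 - (x+iy) + 0
Step 2: u = 3(x^2 - y^2) - x + 0
Step 3: u_x = 6x - 1
Step 4: At (1, -5): u_x = 6 - 1 = 5

5


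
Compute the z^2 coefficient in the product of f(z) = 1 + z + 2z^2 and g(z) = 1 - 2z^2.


Step 1: z^2 term in f*g comes from: (1)*(-2z^2) + (z)*(0) + (2z^2)*(1)
Step 2: = -2 + 0 + 2
Step 3: = 0

0


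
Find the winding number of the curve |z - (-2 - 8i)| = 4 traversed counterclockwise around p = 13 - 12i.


Step 1: Center c = (-2, -8), radius = 4
Step 2: |p - c|^2 = 15^2 + (-4)^2 = 241
Step 3: r^2 = 16
Step 4: |p-c| > r so winding number = 0

0


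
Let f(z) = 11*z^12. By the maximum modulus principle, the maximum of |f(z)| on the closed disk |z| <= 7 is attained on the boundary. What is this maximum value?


Step 1: On |z| = 7, |f(z)| = 11 * |z|^12 = 11 * 7^12
Step 2: By maximum modulus principle, maximum is on boundary.
Step 3: Maximum = 11 * 13841287201 = 152254159211

152254159211


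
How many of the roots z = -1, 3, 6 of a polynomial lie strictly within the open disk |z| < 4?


Step 1: Check each root:
  z = -1: |-1| = 1 < 4
  z = 3: |3| = 3 < 4
  z = 6: |6| = 6 >= 4
Step 2: Count = 2

2


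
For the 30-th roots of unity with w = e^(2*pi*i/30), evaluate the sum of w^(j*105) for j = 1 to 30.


Step 1: The sum sum_{j=1}^{n} w^(k*j) equals n if n | k, else 0.
Step 2: Here n = 30, k = 105
Step 3: Does n divide k? 30 | 105 -> False
Step 4: Sum = 0

0


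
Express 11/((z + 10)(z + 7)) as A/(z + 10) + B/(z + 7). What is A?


Step 1: Multiply both sides by (z + 10) and set z = -10
Step 2: A = 11 / (-10 + 7)
Step 3: A = 11 / (-3)
Step 4: A = -11/3

-11/3


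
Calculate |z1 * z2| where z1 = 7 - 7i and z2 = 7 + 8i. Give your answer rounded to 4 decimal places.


Step 1: |z1| = sqrt(7^2 + (-7)^2) = sqrt(98)
Step 2: |z2| = sqrt(7^2 + 8^2) = sqrt(113)
Step 3: |z1*z2| = |z1|*|z2| = sqrt(98) * sqrt(113) = sqrt(98 * 113) = sqrt(11074)
Step 4: = 105.2331

105.2331


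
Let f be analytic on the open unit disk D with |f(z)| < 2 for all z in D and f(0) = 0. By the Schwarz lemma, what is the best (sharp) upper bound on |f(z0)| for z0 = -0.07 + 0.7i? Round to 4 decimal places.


Step 1: g = f/2 maps D -> D with g(0) = 0, so by the Schwarz lemma |g(z)| <= |z|, i.e. |f(z)| <= 2|z|; this is sharp (f(z) = 2z).
Step 2: |z0|^2 = (-0.07)^2 + 0.7^2 = 0.4949
Step 3: |z0| = sqrt(0.4949) = 0.703491
Step 4: Best bound = 2 * |z0| = 2 * 0.703491 = 1.407

1.407


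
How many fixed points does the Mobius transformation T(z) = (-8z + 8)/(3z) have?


Step 1: Fixed points satisfy T(z) = z
Step 2: 3z^2 + 8z - 8 = 0
Step 3: Discriminant = 8^2 - 4*3*(-8) = 160
Step 4: Number of fixed points = 2

2


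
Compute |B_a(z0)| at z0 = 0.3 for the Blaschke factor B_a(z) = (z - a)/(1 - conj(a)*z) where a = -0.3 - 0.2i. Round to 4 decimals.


Step 1: Numerator z0 - a = 0.3 - (-0.3 - 0.2i) = 0.6 + 0.2i
Step 2: Denominator 1 - conj(a)*z0 = 1 - (-0.3 + 0.2i)*0.3 = 1.09 - 0.06i
Step 3: |z0 - a|^2 = 0.6^2 + 0.2^2 = 0.4; |1 - conj(a)*z0|^2 = 1.09^2 + (-0.06)^2 = 1.1917
Step 4: |B_a(0.3)| = sqrt(0.4 / 1.1917) = sqrt(0.335655)
Step 5: = 0.5794

0.5794


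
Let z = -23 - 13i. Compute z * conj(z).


Step 1: conj(z) = -23 + 13i
Step 2: z * conj(z) = (-23)^2 + (-13)^2
Step 3: = 529 + 169 = 698

698


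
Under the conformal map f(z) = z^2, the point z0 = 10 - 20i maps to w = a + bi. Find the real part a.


Step 1: z0 = 10 - 20i
Step 2: z0^2 = 10^2 - (-20)^2 - 400i
Step 3: real part = 100 - 400 = -300

-300


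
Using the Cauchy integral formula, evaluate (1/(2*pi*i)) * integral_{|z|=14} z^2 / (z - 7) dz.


Step 1: f(z) = z^2, a = 7 is inside |z| = 14
Step 2: By Cauchy integral formula: (1/(2pi*i)) * integral = f(a)
Step 3: f(7) = 7^2 = 49

49


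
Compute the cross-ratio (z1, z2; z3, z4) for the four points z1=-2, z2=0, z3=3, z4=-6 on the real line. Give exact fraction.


Step 1: (z1-z3)(z2-z4) = (-5) * 6 = -30
Step 2: (z1-z4)(z2-z3) = 4 * (-3) = -12
Step 3: Cross-ratio = 30/12 = 5/2

5/2


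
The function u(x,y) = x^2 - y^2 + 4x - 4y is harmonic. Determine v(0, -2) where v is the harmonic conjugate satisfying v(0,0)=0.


Step 1: v_x = -u_y = 2y + 4
Step 2: v_y = u_x = 2x + 4
Step 3: v = 2xy + 4x + 4y + C
Step 4: v(0,0) = 0 => C = 0
Step 5: v(0, -2) = -8

-8


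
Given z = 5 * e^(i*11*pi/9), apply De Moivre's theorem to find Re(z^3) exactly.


Step 1: By De Moivre's theorem, z^3 = 5^3 * e^(i*3*11*pi/9) = 125 * (cos(11*pi/3) + i*sin(11*pi/3))
Step 2: |z|^3 = 5^3 = 125
Step 3: Reduce the angle mod 2*pi: 11*pi/3 - 2*pi = 5*pi/3
Step 4: cos(5*pi/3) = 1/2
Step 5: Re(z^3) = 125 * 1/2 = 125/2

125/2


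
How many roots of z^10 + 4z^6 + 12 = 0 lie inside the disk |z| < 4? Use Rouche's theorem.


Step 1: On |z| = 4 the three terms have sizes |z^10| = 4^10 = 1048576, |4z^6| = 4*4^6 = 16384, |12| = 12
Step 2: The dominant term is g(z) = z^10; let h(z) = 4z^6 + 12 so f = g + h
Step 3: On |z| = 4: |g| = 1048576 and |h| <= 16384 + 12 = 16396
Step 4: Since 1048576 > 16396, |h| < |g| on |z| = 4, so by Rouche f has the same number of zeros as g inside |z| < 4
Step 5: g(z) = z^10 has 10 zeros (all at the origin) inside |z| < 4. Answer = 10

10


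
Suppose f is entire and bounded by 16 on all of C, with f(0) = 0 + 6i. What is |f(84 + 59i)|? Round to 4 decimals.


Step 1: By Liouville's theorem, a bounded entire function is constant.
Step 2: f(z) = f(0) = 0 + 6i for all z.
Step 3: |f(w)| = |0 + 6i| = sqrt(0 + 36)
Step 4: = 6.0

6.0


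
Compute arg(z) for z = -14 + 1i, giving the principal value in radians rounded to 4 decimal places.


Step 1: z = -14 + 1i
Step 2: arg(z) = atan2(1, -14)
Step 3: arg(z) = 3.0703

3.0703


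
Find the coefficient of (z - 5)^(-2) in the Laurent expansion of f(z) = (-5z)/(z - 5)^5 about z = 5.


Step 1: Write the numerator in powers of (z - 5): -5z = -5(z - 5) + (-5*5 + 0) = -5(z - 5) - 25
Step 2: Divide by (z - 5)^5: f(z) = -25(z - 5)^(-5) - 5(z - 5)^(-4)
Step 3: This finite sum is the Laurent series of f about z = 5.
Step 4: Only the powers -5 and -4 appear, so the coefficient of (z - 5)^(-2) = 0

0


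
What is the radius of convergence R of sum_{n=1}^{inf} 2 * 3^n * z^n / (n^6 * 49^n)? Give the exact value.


Step 1: General term a_n = 2 * 3^n / (n^6 * 49^n)
Step 2: By the root test, |a_n|^(1/n) = 2^(1/n) * 3 / (n^(6/n) * 49) -> 3/49 as n -> infinity (since 2^(1/n) -> 1 and n^(6/n) -> 1)
Step 3: R = 1/lim|a_n|^(1/n) = 49/3

49/3


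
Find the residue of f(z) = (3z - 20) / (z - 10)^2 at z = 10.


Step 1: Pole of order 2 at z = 10
Step 2: Res = lim d/dz [(z - 10)^2 * f(z)] as z -> 10
Step 3: (z - 10)^2 * f(z) = 3z - 20
Step 4: d/dz[3z - 20] = 3

3


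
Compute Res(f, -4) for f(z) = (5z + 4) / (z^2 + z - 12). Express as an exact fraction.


Step 1: Q(z) = z^2 + z - 12 = (z + 4)(z - 3)
Step 2: Q'(z) = 2z + 1
Step 3: Q'(-4) = -7, P(-4) = -16
Step 4: Res = P(-4)/Q'(-4) = -16/(-7) = 16/7

16/7


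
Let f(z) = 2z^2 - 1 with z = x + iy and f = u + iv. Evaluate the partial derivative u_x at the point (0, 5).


Step 1: f(z) = 2(x+iy)^2 - 1
Step 2: u = 2(x^2 - y^2) - 1
Step 3: u_x = 4x + 0
Step 4: At (0, 5): u_x = 0 + 0 = 0

0


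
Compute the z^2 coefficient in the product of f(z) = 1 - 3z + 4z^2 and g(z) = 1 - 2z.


Step 1: z^2 term in f*g comes from: (1)*(0) + (-3z)*(-2z) + (4z^2)*(1)
Step 2: = 0 + 6 + 4
Step 3: = 10

10


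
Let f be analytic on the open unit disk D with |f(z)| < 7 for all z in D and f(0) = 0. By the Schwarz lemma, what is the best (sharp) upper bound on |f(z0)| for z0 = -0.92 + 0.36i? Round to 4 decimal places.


Step 1: g = f/7 maps D -> D with g(0) = 0, so by the Schwarz lemma |g(z)| <= |z|, i.e. |f(z)| <= 7|z|; this is sharp (f(z) = 7z).
Step 2: |z0|^2 = (-0.92)^2 + 0.36^2 = 0.976
Step 3: |z0| = sqrt(0.976) = 0.987927
Step 4: Best bound = 7 * |z0| = 7 * 0.987927 = 6.9155

6.9155


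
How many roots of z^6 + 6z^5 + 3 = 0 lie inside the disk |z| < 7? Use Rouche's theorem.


Step 1: On |z| = 7 the three terms have sizes |z^6| = 7^6 = 117649, |6z^5| = 6*7^5 = 100842, |3| = 3
Step 2: The dominant term is g(z) = z^6; let h(z) = 6z^5 + 3 so f = g + h
Step 3: On |z| = 7: |g| = 117649 and |h| <= 100842 + 3 = 100845
Step 4: Since 117649 > 100845, |h| < |g| on |z| = 7, so by Rouche f has the same number of zeros as g inside |z| < 7
Step 5: g(z) = z^6 has 6 zeros (all at the origin) inside |z| < 7. Answer = 6

6


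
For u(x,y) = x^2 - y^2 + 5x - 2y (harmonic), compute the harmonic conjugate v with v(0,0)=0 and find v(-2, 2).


Step 1: v_x = -u_y = 2y + 2
Step 2: v_y = u_x = 2x + 5
Step 3: v = 2xy + 2x + 5y + C
Step 4: v(0,0) = 0 => C = 0
Step 5: v(-2, 2) = -2

-2


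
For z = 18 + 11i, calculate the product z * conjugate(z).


Step 1: conj(z) = 18 - 11i
Step 2: z * conj(z) = 18^2 + 11^2
Step 3: = 324 + 121 = 445

445


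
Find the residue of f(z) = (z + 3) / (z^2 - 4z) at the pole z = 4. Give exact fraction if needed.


Step 1: Q(z) = z^2 - 4z = (z - 4)(z)
Step 2: Q'(z) = 2z - 4
Step 3: Q'(4) = 4, P(4) = 7
Step 4: Res = P(4)/Q'(4) = 7/4 = 7/4

7/4


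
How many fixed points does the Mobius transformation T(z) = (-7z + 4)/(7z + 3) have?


Step 1: Fixed points satisfy T(z) = z
Step 2: 7z^2 + 10z - 4 = 0
Step 3: Discriminant = 10^2 - 4*7*(-4) = 212
Step 4: Number of fixed points = 2

2


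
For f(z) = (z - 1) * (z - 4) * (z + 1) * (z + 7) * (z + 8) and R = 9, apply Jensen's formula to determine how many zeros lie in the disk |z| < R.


Jensen's formula: (1/2pi)*integral log|f(Re^it)|dt = log|f(0)| + sum_{|a_k|<R} log(R/|a_k|)
Step 1: f(0) = (-1) * (-4) * 1 * 7 * 8 = 224
Step 2: log|f(0)| = log|1| + log|4| + log|-1| + log|-7| + log|-8| = 5.4116
Step 3: Zeros inside |z| < 9: 1, 4, -1, -7, -8
Step 4: Jensen sum = log(9/1) + log(9/4) + log(9/1) + log(9/7) + log(9/8) = 5.5745
Step 5: n(R) = number of terms in the Jensen sum = count of zeros inside |z| < 9 = 5

5


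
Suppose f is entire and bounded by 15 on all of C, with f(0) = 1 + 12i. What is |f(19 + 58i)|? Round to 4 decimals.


Step 1: By Liouville's theorem, a bounded entire function is constant.
Step 2: f(z) = f(0) = 1 + 12i for all z.
Step 3: |f(w)| = |1 + 12i| = sqrt(1 + 144)
Step 4: = 12.0416

12.0416


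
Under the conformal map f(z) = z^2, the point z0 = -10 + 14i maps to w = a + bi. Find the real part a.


Step 1: z0 = -10 + 14i
Step 2: z0^2 = (-10)^2 - 14^2 - 280i
Step 3: real part = 100 - 196 = -96

-96


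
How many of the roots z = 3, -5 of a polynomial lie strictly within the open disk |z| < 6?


Step 1: Check each root:
  z = 3: |3| = 3 < 6
  z = -5: |-5| = 5 < 6
Step 2: Count = 2

2


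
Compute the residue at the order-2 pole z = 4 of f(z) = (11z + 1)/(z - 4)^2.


Step 1: Pole of order 2 at z = 4
Step 2: Res = lim d/dz [(z - 4)^2 * f(z)] as z -> 4
Step 3: (z - 4)^2 * f(z) = 11z + 1
Step 4: d/dz[11z + 1] = 11

11


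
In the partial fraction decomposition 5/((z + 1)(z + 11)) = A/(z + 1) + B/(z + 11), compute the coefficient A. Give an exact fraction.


Step 1: Multiply both sides by (z + 1) and set z = -1
Step 2: A = 5 / (-1 + 11)
Step 3: A = 5 / 10
Step 4: A = 1/2

1/2


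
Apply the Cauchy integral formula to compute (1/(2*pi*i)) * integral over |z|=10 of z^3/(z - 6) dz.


Step 1: f(z) = z^3, a = 6 is inside |z| = 10
Step 2: By Cauchy integral formula: (1/(2pi*i)) * integral = f(a)
Step 3: f(6) = 6^3 = 216

216


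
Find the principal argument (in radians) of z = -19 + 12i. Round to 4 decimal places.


Step 1: z = -19 + 12i
Step 2: arg(z) = atan2(12, -19)
Step 3: arg(z) = 2.5783

2.5783


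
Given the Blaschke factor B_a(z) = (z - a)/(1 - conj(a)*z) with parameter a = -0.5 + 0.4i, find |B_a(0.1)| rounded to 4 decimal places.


Step 1: Numerator z0 - a = 0.1 - (-0.5 + 0.4i) = 0.6 - 0.4i
Step 2: Denominator 1 - conj(a)*z0 = 1 - (-0.5 - 0.4i)*0.1 = 1.05 + 0.04i
Step 3: |z0 - a|^2 = 0.6^2 + (-0.4)^2 = 0.52; |1 - conj(a)*z0|^2 = 1.05^2 + 0.04^2 = 1.1041
Step 4: |B_a(0.1)| = sqrt(0.52 / 1.1041) = sqrt(0.470972)
Step 5: = 0.6863

0.6863


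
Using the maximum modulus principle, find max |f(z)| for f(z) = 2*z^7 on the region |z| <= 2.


Step 1: On |z| = 2, |f(z)| = 2 * |z|^7 = 2 * 2^7
Step 2: By maximum modulus principle, maximum is on boundary.
Step 3: Maximum = 2 * 128 = 256

256


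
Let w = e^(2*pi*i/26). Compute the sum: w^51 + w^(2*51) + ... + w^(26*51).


Step 1: The sum sum_{j=1}^{n} w^(k*j) equals n if n | k, else 0.
Step 2: Here n = 26, k = 51
Step 3: Does n divide k? 26 | 51 -> False
Step 4: Sum = 0

0


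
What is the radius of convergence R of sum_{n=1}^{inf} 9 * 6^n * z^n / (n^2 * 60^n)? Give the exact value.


Step 1: General term a_n = 9 * 6^n / (n^2 * 60^n)
Step 2: By the root test, |a_n|^(1/n) = 9^(1/n) * 6 / (n^(2/n) * 60) -> 6/60 as n -> infinity (since 9^(1/n) -> 1 and n^(2/n) -> 1)
Step 3: R = 1/lim|a_n|^(1/n) = 60/6 = 10

10


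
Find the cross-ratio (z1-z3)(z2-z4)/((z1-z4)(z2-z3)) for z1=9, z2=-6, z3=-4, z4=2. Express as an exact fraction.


Step 1: (z1-z3)(z2-z4) = 13 * (-8) = -104
Step 2: (z1-z4)(z2-z3) = 7 * (-2) = -14
Step 3: Cross-ratio = 104/14 = 52/7

52/7


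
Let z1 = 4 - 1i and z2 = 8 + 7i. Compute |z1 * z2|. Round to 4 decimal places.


Step 1: |z1| = sqrt(4^2 + (-1)^2) = sqrt(17)
Step 2: |z2| = sqrt(8^2 + 7^2) = sqrt(113)
Step 3: |z1*z2| = |z1|*|z2| = sqrt(17) * sqrt(113) = sqrt(17 * 113) = sqrt(1921)
Step 4: = 43.8292

43.8292


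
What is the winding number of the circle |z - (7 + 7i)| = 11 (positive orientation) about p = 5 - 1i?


Step 1: Center c = (7, 7), radius = 11
Step 2: |p - c|^2 = (-2)^2 + (-8)^2 = 68
Step 3: r^2 = 121
Step 4: |p-c| < r so winding number = 1

1


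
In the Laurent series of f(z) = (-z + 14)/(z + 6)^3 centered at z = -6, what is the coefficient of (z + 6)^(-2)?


Step 1: Write the numerator in powers of (z + 6): -z + 14 = -(z + 6) + (-1*(-6) + 14) = -(z + 6) + 20
Step 2: Divide by (z + 6)^3: f(z) = 20(z + 6)^(-3) - (z + 6)^(-2)
Step 3: This finite sum is the Laurent series of f about z = -6.
Step 4: Coefficient of (z + 6)^(-2) = coefficient of (z + 6) in the re-centred numerator = -1

-1


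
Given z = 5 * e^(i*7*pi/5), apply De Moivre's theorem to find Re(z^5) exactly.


Step 1: By De Moivre's theorem, z^5 = 5^5 * e^(i*5*7*pi/5) = 3125 * (cos(7*pi) + i*sin(7*pi))
Step 2: |z|^5 = 5^5 = 3125
Step 3: Reduce the angle mod 2*pi: 7*pi - 6*pi = pi
Step 4: cos(pi) = -1
Step 5: Re(z^5) = 3125 * (-1) = -3125

-3125


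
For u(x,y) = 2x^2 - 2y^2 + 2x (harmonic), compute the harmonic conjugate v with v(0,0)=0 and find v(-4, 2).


Step 1: v_x = -u_y = 4y + 0
Step 2: v_y = u_x = 4x + 2
Step 3: v = 4xy + 2y + C
Step 4: v(0,0) = 0 => C = 0
Step 5: v(-4, 2) = -28

-28


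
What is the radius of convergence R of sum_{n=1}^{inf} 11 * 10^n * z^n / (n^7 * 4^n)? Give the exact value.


Step 1: General term a_n = 11 * 10^n / (n^7 * 4^n)
Step 2: By the root test, |a_n|^(1/n) = 11^(1/n) * 10 / (n^(7/n) * 4) -> 10/4 as n -> infinity (since 11^(1/n) -> 1 and n^(7/n) -> 1)
Step 3: R = 1/lim|a_n|^(1/n) = 4/10 = 2/5

2/5


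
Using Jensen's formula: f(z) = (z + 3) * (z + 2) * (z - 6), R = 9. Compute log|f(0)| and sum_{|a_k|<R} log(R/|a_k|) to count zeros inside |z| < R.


Jensen's formula: (1/2pi)*integral log|f(Re^it)|dt = log|f(0)| + sum_{|a_k|<R} log(R/|a_k|)
Step 1: f(0) = 3 * 2 * (-6) = -36
Step 2: log|f(0)| = log|-3| + log|-2| + log|6| = 3.5835
Step 3: Zeros inside |z| < 9: -3, -2, 6
Step 4: Jensen sum = log(9/3) + log(9/2) + log(9/6) = 3.0082
Step 5: n(R) = number of terms in the Jensen sum = count of zeros inside |z| < 9 = 3

3


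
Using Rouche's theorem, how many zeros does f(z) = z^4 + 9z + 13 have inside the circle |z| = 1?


Step 1: On |z| = 1 the three terms have sizes |z^4| = 1^4 = 1, |9z| = 9*1 = 9, |13| = 13
Step 2: The dominant term is g(z) = 13; let h(z) = z^4 + 9z so f = g + h
Step 3: On |z| = 1: |g| = 13 and |h| <= 1 + 9 = 10
Step 4: Since 13 > 10, |h| < |g| on |z| = 1, so by Rouche f has the same number of zeros as g inside |z| < 1
Step 5: g(z) = 13 is a nonzero constant with no zeros inside |z| < 1. Answer = 0

0


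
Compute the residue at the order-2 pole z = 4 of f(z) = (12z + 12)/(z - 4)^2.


Step 1: Pole of order 2 at z = 4
Step 2: Res = lim d/dz [(z - 4)^2 * f(z)] as z -> 4
Step 3: (z - 4)^2 * f(z) = 12z + 12
Step 4: d/dz[12z + 12] = 12

12


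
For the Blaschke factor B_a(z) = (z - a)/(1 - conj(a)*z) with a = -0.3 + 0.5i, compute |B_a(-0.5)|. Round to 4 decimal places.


Step 1: Numerator z0 - a = -0.5 - (-0.3 + 0.5i) = -0.2 - 0.5i
Step 2: Denominator 1 - conj(a)*z0 = 1 - (-0.3 - 0.5i)*(-0.5) = 0.85 - 0.25i
Step 3: |z0 - a|^2 = (-0.2)^2 + (-0.5)^2 = 0.29; |1 - conj(a)*z0|^2 = 0.85^2 + (-0.25)^2 = 0.785
Step 4: |B_a(-0.5)| = sqrt(0.29 / 0.785) = sqrt(0.369427)
Step 5: = 0.6078

0.6078


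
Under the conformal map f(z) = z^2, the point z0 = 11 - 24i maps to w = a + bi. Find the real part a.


Step 1: z0 = 11 - 24i
Step 2: z0^2 = 11^2 - (-24)^2 - 528i
Step 3: real part = 121 - 576 = -455

-455


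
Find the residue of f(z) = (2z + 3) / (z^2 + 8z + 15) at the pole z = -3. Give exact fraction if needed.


Step 1: Q(z) = z^2 + 8z + 15 = (z + 3)(z + 5)
Step 2: Q'(z) = 2z + 8
Step 3: Q'(-3) = 2, P(-3) = -3
Step 4: Res = P(-3)/Q'(-3) = -3/2 = -3/2

-3/2


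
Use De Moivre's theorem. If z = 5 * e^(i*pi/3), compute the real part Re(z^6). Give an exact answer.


Step 1: By De Moivre's theorem, z^6 = 5^6 * e^(i*6*pi/3) = 15625 * (cos(2*pi) + i*sin(2*pi))
Step 2: |z|^6 = 5^6 = 15625
Step 3: Reduce the angle mod 2*pi: 2*pi - 2*pi = 0
Step 4: cos(0) = 1
Step 5: Re(z^6) = 15625 * 1 = 15625

15625


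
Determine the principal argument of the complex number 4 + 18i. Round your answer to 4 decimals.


Step 1: z = 4 + 18i
Step 2: arg(z) = atan2(18, 4)
Step 3: arg(z) = 1.3521

1.3521


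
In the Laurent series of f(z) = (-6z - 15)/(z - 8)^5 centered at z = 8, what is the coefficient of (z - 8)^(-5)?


Step 1: Write the numerator in powers of (z - 8): -6z - 15 = -6(z - 8) + (-6*8 - 15) = -6(z - 8) - 63
Step 2: Divide by (z - 8)^5: f(z) = -63(z - 8)^(-5) - 6(z - 8)^(-4)
Step 3: This finite sum is the Laurent series of f about z = 8.
Step 4: Coefficient of (z - 8)^(-5) = -6*8 - 15 = -63

-63


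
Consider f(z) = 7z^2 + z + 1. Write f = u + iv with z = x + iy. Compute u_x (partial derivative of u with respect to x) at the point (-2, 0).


Step 1: f(z) = 7(x+iy)^2 + (x+iy) + 1
Step 2: u = 7(x^2 - y^2) + x + 1
Step 3: u_x = 14x + 1
Step 4: At (-2, 0): u_x = -28 + 1 = -27

-27


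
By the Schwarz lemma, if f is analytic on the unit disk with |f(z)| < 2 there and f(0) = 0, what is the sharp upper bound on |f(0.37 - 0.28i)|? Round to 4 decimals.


Step 1: g = f/2 maps D -> D with g(0) = 0, so by the Schwarz lemma |g(z)| <= |z|, i.e. |f(z)| <= 2|z|; this is sharp (f(z) = 2z).
Step 2: |z0|^2 = 0.37^2 + (-0.28)^2 = 0.2153
Step 3: |z0| = sqrt(0.2153) = 0.464004
Step 4: Best bound = 2 * |z0| = 2 * 0.464004 = 0.928

0.928


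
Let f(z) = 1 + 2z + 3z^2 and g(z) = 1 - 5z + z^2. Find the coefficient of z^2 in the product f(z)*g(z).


Step 1: z^2 term in f*g comes from: (1)*(z^2) + (2z)*(-5z) + (3z^2)*(1)
Step 2: = 1 - 10 + 3
Step 3: = -6

-6


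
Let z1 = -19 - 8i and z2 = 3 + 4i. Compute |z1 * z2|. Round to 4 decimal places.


Step 1: |z1| = sqrt((-19)^2 + (-8)^2) = sqrt(425)
Step 2: |z2| = sqrt(3^2 + 4^2) = sqrt(25)
Step 3: |z1*z2| = |z1|*|z2| = sqrt(425) * sqrt(25) = sqrt(425 * 25) = sqrt(10625)
Step 4: = 103.0776

103.0776


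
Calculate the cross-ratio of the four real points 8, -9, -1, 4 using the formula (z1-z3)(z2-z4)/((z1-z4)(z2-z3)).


Step 1: (z1-z3)(z2-z4) = 9 * (-13) = -117
Step 2: (z1-z4)(z2-z3) = 4 * (-8) = -32
Step 3: Cross-ratio = 117/32 = 117/32

117/32


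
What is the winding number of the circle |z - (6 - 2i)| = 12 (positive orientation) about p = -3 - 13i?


Step 1: Center c = (6, -2), radius = 12
Step 2: |p - c|^2 = (-9)^2 + (-11)^2 = 202
Step 3: r^2 = 144
Step 4: |p-c| > r so winding number = 0

0


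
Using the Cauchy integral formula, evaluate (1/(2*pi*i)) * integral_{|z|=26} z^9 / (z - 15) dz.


Step 1: f(z) = z^9, a = 15 is inside |z| = 26
Step 2: By Cauchy integral formula: (1/(2pi*i)) * integral = f(a)
Step 3: f(15) = 15^9 = 38443359375

38443359375


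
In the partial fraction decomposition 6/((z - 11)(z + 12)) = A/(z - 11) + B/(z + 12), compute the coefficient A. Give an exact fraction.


Step 1: Multiply both sides by (z - 11) and set z = 11
Step 2: A = 6 / (11 + 12)
Step 3: A = 6 / 23
Step 4: A = 6/23

6/23


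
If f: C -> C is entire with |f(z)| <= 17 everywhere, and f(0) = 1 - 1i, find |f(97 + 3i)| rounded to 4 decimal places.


Step 1: By Liouville's theorem, a bounded entire function is constant.
Step 2: f(z) = f(0) = 1 - 1i for all z.
Step 3: |f(w)| = |1 - 1i| = sqrt(1 + 1)
Step 4: = 1.4142

1.4142


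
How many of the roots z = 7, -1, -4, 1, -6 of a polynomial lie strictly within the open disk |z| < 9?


Step 1: Check each root:
  z = 7: |7| = 7 < 9
  z = -1: |-1| = 1 < 9
  z = -4: |-4| = 4 < 9
  z = 1: |1| = 1 < 9
  z = -6: |-6| = 6 < 9
Step 2: Count = 5

5


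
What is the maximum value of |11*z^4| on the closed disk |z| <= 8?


Step 1: On |z| = 8, |f(z)| = 11 * |z|^4 = 11 * 8^4
Step 2: By maximum modulus principle, maximum is on boundary.
Step 3: Maximum = 11 * 4096 = 45056

45056


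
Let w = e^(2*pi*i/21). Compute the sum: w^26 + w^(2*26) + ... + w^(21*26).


Step 1: The sum sum_{j=1}^{n} w^(k*j) equals n if n | k, else 0.
Step 2: Here n = 21, k = 26
Step 3: Does n divide k? 21 | 26 -> False
Step 4: Sum = 0

0


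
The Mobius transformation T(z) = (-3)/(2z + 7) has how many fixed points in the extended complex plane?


Step 1: Fixed points satisfy T(z) = z
Step 2: 2z^2 + 7z + 3 = 0
Step 3: Discriminant = 7^2 - 4*2*3 = 25
Step 4: Number of fixed points = 2

2


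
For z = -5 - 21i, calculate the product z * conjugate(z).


Step 1: conj(z) = -5 + 21i
Step 2: z * conj(z) = (-5)^2 + (-21)^2
Step 3: = 25 + 441 = 466

466


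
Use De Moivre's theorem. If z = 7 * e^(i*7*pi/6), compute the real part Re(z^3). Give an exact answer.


Step 1: By De Moivre's theorem, z^3 = 7^3 * e^(i*3*7*pi/6) = 343 * (cos(7*pi/2) + i*sin(7*pi/2))
Step 2: |z|^3 = 7^3 = 343
Step 3: Reduce the angle mod 2*pi: 7*pi/2 - 2*pi = 3*pi/2
Step 4: cos(3*pi/2) = 0
Step 5: Re(z^3) = 343 * 0 = 0

0


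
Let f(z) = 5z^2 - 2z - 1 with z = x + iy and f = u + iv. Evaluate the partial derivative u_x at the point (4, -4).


Step 1: f(z) = 5(x+iy)^2 - 2(x+iy) - 1
Step 2: u = 5(x^2 - y^2) - 2x - 1
Step 3: u_x = 10x - 2
Step 4: At (4, -4): u_x = 40 - 2 = 38

38


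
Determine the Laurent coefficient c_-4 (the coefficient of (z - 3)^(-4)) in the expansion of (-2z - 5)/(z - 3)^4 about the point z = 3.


Step 1: Write the numerator in powers of (z - 3): -2z - 5 = -2(z - 3) + (-2*3 - 5) = -2(z - 3) - 11
Step 2: Divide by (z - 3)^4: f(z) = -11(z - 3)^(-4) - 2(z - 3)^(-3)
Step 3: This finite sum is the Laurent series of f about z = 3.
Step 4: Coefficient of (z - 3)^(-4) = -2*3 - 5 = -11

-11


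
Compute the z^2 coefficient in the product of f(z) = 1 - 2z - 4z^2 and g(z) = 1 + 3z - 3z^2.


Step 1: z^2 term in f*g comes from: (1)*(-3z^2) + (-2z)*(3z) + (-4z^2)*(1)
Step 2: = -3 - 6 - 4
Step 3: = -13

-13


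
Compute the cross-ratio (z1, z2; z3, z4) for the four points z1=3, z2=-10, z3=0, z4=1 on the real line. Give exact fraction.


Step 1: (z1-z3)(z2-z4) = 3 * (-11) = -33
Step 2: (z1-z4)(z2-z3) = 2 * (-10) = -20
Step 3: Cross-ratio = 33/20 = 33/20

33/20


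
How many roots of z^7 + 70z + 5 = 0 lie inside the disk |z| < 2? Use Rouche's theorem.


Step 1: On |z| = 2 the three terms have sizes |z^7| = 2^7 = 128, |70z| = 70*2 = 140, |5| = 5
Step 2: The dominant term is g(z) = 70z; let h(z) = z^7 + 5 so f = g + h
Step 3: On |z| = 2: |g| = 140 and |h| <= 128 + 5 = 133
Step 4: Since 140 > 133, |h| < |g| on |z| = 2, so by Rouche f has the same number of zeros as g inside |z| < 2
Step 5: g(z) = 70z has 1 zero (at the origin, multiplicity 1) inside |z| < 2. Answer = 1

1


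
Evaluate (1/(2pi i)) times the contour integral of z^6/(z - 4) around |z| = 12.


Step 1: f(z) = z^6, a = 4 is inside |z| = 12
Step 2: By Cauchy integral formula: (1/(2pi*i)) * integral = f(a)
Step 3: f(4) = 4^6 = 4096

4096


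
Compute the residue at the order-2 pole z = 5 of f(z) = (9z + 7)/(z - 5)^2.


Step 1: Pole of order 2 at z = 5
Step 2: Res = lim d/dz [(z - 5)^2 * f(z)] as z -> 5
Step 3: (z - 5)^2 * f(z) = 9z + 7
Step 4: d/dz[9z + 7] = 9

9


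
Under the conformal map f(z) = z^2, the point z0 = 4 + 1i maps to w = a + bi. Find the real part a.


Step 1: z0 = 4 + 1i
Step 2: z0^2 = 4^2 - 1^2 + 8i
Step 3: real part = 16 - 1 = 15

15


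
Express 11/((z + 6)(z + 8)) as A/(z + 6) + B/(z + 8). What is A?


Step 1: Multiply both sides by (z + 6) and set z = -6
Step 2: A = 11 / (-6 + 8)
Step 3: A = 11 / 2
Step 4: A = 11/2

11/2


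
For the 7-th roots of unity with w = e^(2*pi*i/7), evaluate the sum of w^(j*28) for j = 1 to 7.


Step 1: The sum sum_{j=1}^{n} w^(k*j) equals n if n | k, else 0.
Step 2: Here n = 7, k = 28
Step 3: Does n divide k? 7 | 28 -> True
Step 4: Sum = 7

7


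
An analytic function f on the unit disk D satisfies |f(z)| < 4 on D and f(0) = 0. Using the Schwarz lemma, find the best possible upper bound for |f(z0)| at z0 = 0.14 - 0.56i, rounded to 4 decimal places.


Step 1: g = f/4 maps D -> D with g(0) = 0, so by the Schwarz lemma |g(z)| <= |z|, i.e. |f(z)| <= 4|z|; this is sharp (f(z) = 4z).
Step 2: |z0|^2 = 0.14^2 + (-0.56)^2 = 0.3332
Step 3: |z0| = sqrt(0.3332) = 0.577235
Step 4: Best bound = 4 * |z0| = 4 * 0.577235 = 2.3089

2.3089


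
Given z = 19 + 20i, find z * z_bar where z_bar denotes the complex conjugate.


Step 1: conj(z) = 19 - 20i
Step 2: z * conj(z) = 19^2 + 20^2
Step 3: = 361 + 400 = 761

761


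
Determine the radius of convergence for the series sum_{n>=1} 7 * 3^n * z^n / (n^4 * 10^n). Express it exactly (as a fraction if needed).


Step 1: General term a_n = 7 * 3^n / (n^4 * 10^n)
Step 2: By the root test, |a_n|^(1/n) = 7^(1/n) * 3 / (n^(4/n) * 10) -> 3/10 as n -> infinity (since 7^(1/n) -> 1 and n^(4/n) -> 1)
Step 3: R = 1/lim|a_n|^(1/n) = 10/3

10/3


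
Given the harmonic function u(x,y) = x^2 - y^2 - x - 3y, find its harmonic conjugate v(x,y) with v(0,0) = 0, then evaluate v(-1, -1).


Step 1: v_x = -u_y = 2y + 3
Step 2: v_y = u_x = 2x - 1
Step 3: v = 2xy + 3x - y + C
Step 4: v(0,0) = 0 => C = 0
Step 5: v(-1, -1) = 0

0


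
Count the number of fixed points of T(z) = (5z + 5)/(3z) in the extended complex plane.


Step 1: Fixed points satisfy T(z) = z
Step 2: 3z^2 - 5z - 5 = 0
Step 3: Discriminant = (-5)^2 - 4*3*(-5) = 85
Step 4: Number of fixed points = 2

2


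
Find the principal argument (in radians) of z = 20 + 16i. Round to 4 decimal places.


Step 1: z = 20 + 16i
Step 2: arg(z) = atan2(16, 20)
Step 3: arg(z) = 0.6747

0.6747


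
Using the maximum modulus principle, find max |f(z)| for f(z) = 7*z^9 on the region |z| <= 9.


Step 1: On |z| = 9, |f(z)| = 7 * |z|^9 = 7 * 9^9
Step 2: By maximum modulus principle, maximum is on boundary.
Step 3: Maximum = 7 * 387420489 = 2711943423

2711943423


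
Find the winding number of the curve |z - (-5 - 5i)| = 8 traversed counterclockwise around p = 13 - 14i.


Step 1: Center c = (-5, -5), radius = 8
Step 2: |p - c|^2 = 18^2 + (-9)^2 = 405
Step 3: r^2 = 64
Step 4: |p-c| > r so winding number = 0

0


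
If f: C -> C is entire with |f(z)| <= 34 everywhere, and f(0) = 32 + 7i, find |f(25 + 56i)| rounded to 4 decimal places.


Step 1: By Liouville's theorem, a bounded entire function is constant.
Step 2: f(z) = f(0) = 32 + 7i for all z.
Step 3: |f(w)| = |32 + 7i| = sqrt(1024 + 49)
Step 4: = 32.7567

32.7567


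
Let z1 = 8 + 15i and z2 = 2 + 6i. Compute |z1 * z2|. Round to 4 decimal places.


Step 1: |z1| = sqrt(8^2 + 15^2) = sqrt(289)
Step 2: |z2| = sqrt(2^2 + 6^2) = sqrt(40)
Step 3: |z1*z2| = |z1|*|z2| = sqrt(289) * sqrt(40) = sqrt(289 * 40) = sqrt(11560)
Step 4: = 107.5174

107.5174


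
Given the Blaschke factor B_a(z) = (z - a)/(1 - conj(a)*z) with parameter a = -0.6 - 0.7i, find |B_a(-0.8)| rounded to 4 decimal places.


Step 1: Numerator z0 - a = -0.8 - (-0.6 - 0.7i) = -0.2 + 0.7i
Step 2: Denominator 1 - conj(a)*z0 = 1 - (-0.6 + 0.7i)*(-0.8) = 0.52 + 0.56i
Step 3: |z0 - a|^2 = (-0.2)^2 + 0.7^2 = 0.53; |1 - conj(a)*z0|^2 = 0.52^2 + 0.56^2 = 0.584
Step 4: |B_a(-0.8)| = sqrt(0.53 / 0.584) = sqrt(0.907534)
Step 5: = 0.9526

0.9526
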